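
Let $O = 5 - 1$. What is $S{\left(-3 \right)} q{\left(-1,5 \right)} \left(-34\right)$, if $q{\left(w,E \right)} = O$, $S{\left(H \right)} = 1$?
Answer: $-136$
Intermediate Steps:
$O = 4$ ($O = 5 - 1 = 4$)
$q{\left(w,E \right)} = 4$
$S{\left(-3 \right)} q{\left(-1,5 \right)} \left(-34\right) = 1 \cdot 4 \left(-34\right) = 4 \left(-34\right) = -136$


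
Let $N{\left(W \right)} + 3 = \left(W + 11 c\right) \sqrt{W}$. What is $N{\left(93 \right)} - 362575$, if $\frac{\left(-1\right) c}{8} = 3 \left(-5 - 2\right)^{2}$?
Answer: $-362578 - 12843 \sqrt{93} \approx -4.8643 \cdot 10^{5}$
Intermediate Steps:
$c = -1176$ ($c = - 8 \cdot 3 \left(-5 - 2\right)^{2} = - 8 \cdot 3 \left(-7\right)^{2} = - 8 \cdot 3 \cdot 49 = \left(-8\right) 147 = -1176$)
$N{\left(W \right)} = -3 + \sqrt{W} \left(-12936 + W\right)$ ($N{\left(W \right)} = -3 + \left(W + 11 \left(-1176\right)\right) \sqrt{W} = -3 + \left(W - 12936\right) \sqrt{W} = -3 + \left(-12936 + W\right) \sqrt{W} = -3 + \sqrt{W} \left(-12936 + W\right)$)
$N{\left(93 \right)} - 362575 = \left(-3 + 93^{\frac{3}{2}} - 12936 \sqrt{93}\right) - 362575 = \left(-3 + 93 \sqrt{93} - 12936 \sqrt{93}\right) - 362575 = \left(-3 - 12843 \sqrt{93}\right) - 362575 = -362578 - 12843 \sqrt{93}$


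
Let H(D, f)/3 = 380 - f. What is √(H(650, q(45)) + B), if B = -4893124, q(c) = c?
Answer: I*√4892119 ≈ 2211.8*I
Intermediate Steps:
H(D, f) = 1140 - 3*f (H(D, f) = 3*(380 - f) = 1140 - 3*f)
√(H(650, q(45)) + B) = √((1140 - 3*45) - 4893124) = √((1140 - 135) - 4893124) = √(1005 - 4893124) = √(-4892119) = I*√4892119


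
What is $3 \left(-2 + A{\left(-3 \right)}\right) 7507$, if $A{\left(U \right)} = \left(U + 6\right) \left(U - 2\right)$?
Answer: $-382857$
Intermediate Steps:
$A{\left(U \right)} = \left(-2 + U\right) \left(6 + U\right)$ ($A{\left(U \right)} = \left(6 + U\right) \left(-2 + U\right) = \left(-2 + U\right) \left(6 + U\right)$)
$3 \left(-2 + A{\left(-3 \right)}\right) 7507 = 3 \left(-2 + \left(-12 + \left(-3\right)^{2} + 4 \left(-3\right)\right)\right) 7507 = 3 \left(-2 - 15\right) 7507 = 3 \left(-17\right) 7507 = \left(-51\right) 7507 = -382857$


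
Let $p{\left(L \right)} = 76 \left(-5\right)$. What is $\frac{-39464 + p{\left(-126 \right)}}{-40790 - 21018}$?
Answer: $\frac{9961}{15452} \approx 0.64464$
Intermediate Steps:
$p{\left(L \right)} = -380$
$\frac{-39464 + p{\left(-126 \right)}}{-40790 - 21018} = \frac{-39464 - 380}{-40790 - 21018} = - \frac{39844}{-61808} = \left(-39844\right) \left(- \frac{1}{61808}\right) = \frac{9961}{15452}$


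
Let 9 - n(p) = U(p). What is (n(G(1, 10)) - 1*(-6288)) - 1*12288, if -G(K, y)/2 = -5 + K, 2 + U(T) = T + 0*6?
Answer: -5997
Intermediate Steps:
U(T) = -2 + T (U(T) = -2 + (T + 0*6) = -2 + (T + 0) = -2 + T)
G(K, y) = 10 - 2*K (G(K, y) = -2*(-5 + K) = 10 - 2*K)
n(p) = 11 - p (n(p) = 9 - (-2 + p) = 9 + (2 - p) = 11 - p)
(n(G(1, 10)) - 1*(-6288)) - 1*12288 = ((11 - (10 - 2*1)) - 1*(-6288)) - 1*12288 = ((11 - (10 - 2)) + 6288) - 12288 = ((11 - 1*8) + 6288) - 12288 = ((11 - 8) + 6288) - 12288 = (3 + 6288) - 12288 = 6291 - 12288 = -5997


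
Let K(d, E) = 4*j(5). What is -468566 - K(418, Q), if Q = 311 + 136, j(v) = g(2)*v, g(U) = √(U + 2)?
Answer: -468606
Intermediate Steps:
g(U) = √(2 + U)
j(v) = 2*v (j(v) = √(2 + 2)*v = √4*v = 2*v)
Q = 447
K(d, E) = 40 (K(d, E) = 4*(2*5) = 4*10 = 40)
-468566 - K(418, Q) = -468566 - 1*40 = -468566 - 40 = -468606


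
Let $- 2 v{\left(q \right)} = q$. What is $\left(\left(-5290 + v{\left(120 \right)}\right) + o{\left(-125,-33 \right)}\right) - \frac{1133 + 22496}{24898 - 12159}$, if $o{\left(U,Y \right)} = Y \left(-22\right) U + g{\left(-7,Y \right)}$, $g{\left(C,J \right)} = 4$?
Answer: $- \frac{1224190573}{12739} \approx -96098.0$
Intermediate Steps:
$o{\left(U,Y \right)} = 4 - 22 U Y$ ($o{\left(U,Y \right)} = Y \left(-22\right) U + 4 = - 22 Y U + 4 = - 22 U Y + 4 = 4 - 22 U Y$)
$v{\left(q \right)} = - \frac{q}{2}$
$\left(\left(-5290 + v{\left(120 \right)}\right) + o{\left(-125,-33 \right)}\right) - \frac{1133 + 22496}{24898 - 12159} = \left(\left(-5290 - 60\right) + \left(4 - \left(-2750\right) \left(-33\right)\right)\right) - \frac{1133 + 22496}{24898 - 12159} = \left(\left(-5290 - 60\right) + \left(4 - 90750\right)\right) - \frac{23629}{12739} = \left(-5350 - 90746\right) - 23629 \cdot \frac{1}{12739} = -96096 - \frac{23629}{12739} = - \frac{1224190573}{12739}$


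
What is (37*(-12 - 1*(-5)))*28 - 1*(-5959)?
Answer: -1293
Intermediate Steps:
(37*(-12 - 1*(-5)))*28 - 1*(-5959) = (37*(-12 + 5))*28 + 5959 = (37*(-7))*28 + 5959 = -259*28 + 5959 = -7252 + 5959 = -1293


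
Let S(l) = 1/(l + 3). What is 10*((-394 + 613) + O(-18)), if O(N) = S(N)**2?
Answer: 98552/45 ≈ 2190.0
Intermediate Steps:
S(l) = 1/(3 + l)
O(N) = (3 + N)**(-2) (O(N) = (1/(3 + N))**2 = (3 + N)**(-2))
10*((-394 + 613) + O(-18)) = 10*((-394 + 613) + (3 - 18)**(-2)) = 10*(219 + (-15)**(-2)) = 10*(219 + 1/225) = 10*(49276/225) = 98552/45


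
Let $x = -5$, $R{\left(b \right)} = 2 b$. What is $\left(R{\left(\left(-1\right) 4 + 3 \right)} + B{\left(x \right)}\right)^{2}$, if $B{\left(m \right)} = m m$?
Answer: $529$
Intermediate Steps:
$B{\left(m \right)} = m^{2}$
$\left(R{\left(\left(-1\right) 4 + 3 \right)} + B{\left(x \right)}\right)^{2} = \left(2 \left(\left(-1\right) 4 + 3\right) + \left(-5\right)^{2}\right)^{2} = \left(2 \left(-4 + 3\right) + 25\right)^{2} = \left(2 \left(-1\right) + 25\right)^{2} = \left(-2 + 25\right)^{2} = 23^{2} = 529$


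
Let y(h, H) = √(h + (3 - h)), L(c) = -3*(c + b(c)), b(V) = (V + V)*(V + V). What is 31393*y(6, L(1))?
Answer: 31393*√3 ≈ 54374.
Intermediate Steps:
b(V) = 4*V² (b(V) = (2*V)*(2*V) = 4*V²)
L(c) = -12*c² - 3*c (L(c) = -3*(c + 4*c²) = -12*c² - 3*c)
y(h, H) = √3
31393*y(6, L(1)) = 31393*√3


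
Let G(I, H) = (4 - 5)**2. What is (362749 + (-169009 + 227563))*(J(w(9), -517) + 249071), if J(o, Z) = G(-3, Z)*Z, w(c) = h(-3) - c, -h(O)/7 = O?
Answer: 104716545862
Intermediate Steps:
h(O) = -7*O
G(I, H) = 1 (G(I, H) = (-1)**2 = 1)
w(c) = 21 - c (w(c) = -7*(-3) - c = 21 - c)
J(o, Z) = Z (J(o, Z) = 1*Z = Z)
(362749 + (-169009 + 227563))*(J(w(9), -517) + 249071) = (362749 + (-169009 + 227563))*(-517 + 249071) = (362749 + 58554)*248554 = 421303*248554 = 104716545862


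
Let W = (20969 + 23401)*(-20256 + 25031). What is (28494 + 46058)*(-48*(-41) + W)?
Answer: 15795236664336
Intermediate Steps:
W = 211866750 (W = 44370*4775 = 211866750)
(28494 + 46058)*(-48*(-41) + W) = (28494 + 46058)*(-48*(-41) + 211866750) = 74552*(1968 + 211866750) = 74552*211868718 = 15795236664336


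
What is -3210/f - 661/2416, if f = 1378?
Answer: -4333109/1664624 ≈ -2.6031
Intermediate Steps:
-3210/f - 661/2416 = -3210/1378 - 661/2416 = -3210*1/1378 - 661*1/2416 = -1605/689 - 661/2416 = -4333109/1664624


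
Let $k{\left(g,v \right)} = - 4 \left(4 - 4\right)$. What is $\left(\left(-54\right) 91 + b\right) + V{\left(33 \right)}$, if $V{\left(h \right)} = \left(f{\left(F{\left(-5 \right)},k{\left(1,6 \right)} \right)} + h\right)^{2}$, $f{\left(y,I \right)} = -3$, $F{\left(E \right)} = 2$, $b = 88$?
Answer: $-3926$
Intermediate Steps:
$k{\left(g,v \right)} = 0$ ($k{\left(g,v \right)} = \left(-4\right) 0 = 0$)
$V{\left(h \right)} = \left(-3 + h\right)^{2}$
$\left(\left(-54\right) 91 + b\right) + V{\left(33 \right)} = \left(\left(-54\right) 91 + 88\right) + \left(-3 + 33\right)^{2} = \left(-4914 + 88\right) + 30^{2} = -4826 + 900 = -3926$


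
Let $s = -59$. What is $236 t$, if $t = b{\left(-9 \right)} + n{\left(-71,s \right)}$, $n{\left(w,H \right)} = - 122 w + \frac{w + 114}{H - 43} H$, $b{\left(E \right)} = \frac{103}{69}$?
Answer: $\frac{2405182790}{1173} \approx 2.0505 \cdot 10^{6}$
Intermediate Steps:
$b{\left(E \right)} = \frac{103}{69}$ ($b{\left(E \right)} = 103 \cdot \frac{1}{69} = \frac{103}{69}$)
$n{\left(w,H \right)} = - 122 w + \frac{H \left(114 + w\right)}{-43 + H}$ ($n{\left(w,H \right)} = - 122 w + \frac{114 + w}{-43 + H} H = - 122 w + \frac{H \left(114 + w\right)}{-43 + H}$)
$t = \frac{20382905}{2346}$ ($t = \frac{103}{69} + \frac{114 \left(-59\right) + 5246 \left(-71\right) - \left(-7139\right) \left(-71\right)}{-43 - 59} = \frac{103}{69} + \frac{-6726 - 372466 - 506869}{-102} = \frac{103}{69} - - \frac{886061}{102} = \frac{103}{69} + \frac{886061}{102} = \frac{20382905}{2346} \approx 8688.4$)
$236 t = 236 \cdot \frac{20382905}{2346} = \frac{2405182790}{1173}$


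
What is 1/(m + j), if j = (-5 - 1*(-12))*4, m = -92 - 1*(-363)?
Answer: 1/299 ≈ 0.0033445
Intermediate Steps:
m = 271 (m = -92 + 363 = 271)
j = 28 (j = (-5 + 12)*4 = 7*4 = 28)
1/(m + j) = 1/(271 + 28) = 1/299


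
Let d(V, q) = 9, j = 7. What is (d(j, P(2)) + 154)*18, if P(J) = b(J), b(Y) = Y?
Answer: 2934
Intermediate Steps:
P(J) = J
(d(j, P(2)) + 154)*18 = (9 + 154)*18 = 163*18 = 2934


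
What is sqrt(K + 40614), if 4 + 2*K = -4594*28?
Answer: 2*I*sqrt(5926) ≈ 153.96*I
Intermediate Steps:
K = -64318 (K = -2 + (-4594*28)/2 = -2 + (1/2)*(-128632) = -2 - 64316 = -64318)
sqrt(K + 40614) = sqrt(-64318 + 40614) = sqrt(-23704) = 2*I*sqrt(5926)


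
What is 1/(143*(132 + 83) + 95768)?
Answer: 1/126513 ≈ 7.9043e-6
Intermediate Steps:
1/(143*(132 + 83) + 95768) = 1/(143*215 + 95768) = 1/(30745 + 95768) = 1/126513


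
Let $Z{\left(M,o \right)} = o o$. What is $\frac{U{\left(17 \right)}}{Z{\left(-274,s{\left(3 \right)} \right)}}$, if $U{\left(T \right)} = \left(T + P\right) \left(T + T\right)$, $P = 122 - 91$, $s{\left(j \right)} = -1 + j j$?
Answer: $\frac{51}{2} \approx 25.5$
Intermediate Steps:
$s{\left(j \right)} = -1 + j^{2}$
$P = 31$ ($P = 122 - 91 = 31$)
$Z{\left(M,o \right)} = o^{2}$
$U{\left(T \right)} = 2 T \left(31 + T\right)$ ($U{\left(T \right)} = \left(T + 31\right) \left(T + T\right) = \left(31 + T\right) 2 T = 2 T \left(31 + T\right)$)
$\frac{U{\left(17 \right)}}{Z{\left(-274,s{\left(3 \right)} \right)}} = \frac{2 \cdot 17 \left(31 + 17\right)}{\left(-1 + 3^{2}\right)^{2}} = \frac{2 \cdot 17 \cdot 48}{\left(-1 + 9\right)^{2}} = \frac{1632}{8^{2}} = \frac{1632}{64} = 1632 \cdot \frac{1}{64} = \frac{51}{2}$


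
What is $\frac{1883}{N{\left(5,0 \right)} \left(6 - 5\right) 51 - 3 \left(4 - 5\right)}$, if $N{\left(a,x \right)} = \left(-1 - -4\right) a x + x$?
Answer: $\frac{1883}{3} \approx 627.67$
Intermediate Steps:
$N{\left(a,x \right)} = x + 3 a x$ ($N{\left(a,x \right)} = \left(-1 + 4\right) a x + x = 3 a x + x = x + 3 a x$)
$\frac{1883}{N{\left(5,0 \right)} \left(6 - 5\right) 51 - 3 \left(4 - 5\right)} = \frac{1883}{0 \left(1 + 3 \cdot 5\right) \left(6 - 5\right) 51 - 3 \left(4 - 5\right)} = \frac{1883}{0 \left(1 + 15\right) \left(6 - 5\right) 51 - -3} = \frac{1883}{0 \cdot 16 \cdot 1 \cdot 51 + 3} = \frac{1883}{0 \cdot 1 \cdot 51 + 3} = \frac{1883}{0 \cdot 51 + 3} = \frac{1883}{0 + 3} = \frac{1883}{3}$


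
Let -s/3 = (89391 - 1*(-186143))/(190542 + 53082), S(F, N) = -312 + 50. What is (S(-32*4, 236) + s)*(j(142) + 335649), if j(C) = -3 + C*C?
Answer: -1917106948575/20302 ≈ -9.4429e+7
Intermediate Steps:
S(F, N) = -262
j(C) = -3 + C²
s = -137767/40604 (s = -3*(89391 - 1*(-186143))/(190542 + 53082) = -3*(89391 + 186143)/243624 = -826602/243624 = -3*137767/121812 = -137767/40604 ≈ -3.3929)
(S(-32*4, 236) + s)*(j(142) + 335649) = (-262 - 137767/40604)*((-3 + 142²) + 335649) = -10776015*((-3 + 20164) + 335649)/40604 = -10776015*(20161 + 335649)/40604 = -10776015/40604*355810 = -1917106948575/20302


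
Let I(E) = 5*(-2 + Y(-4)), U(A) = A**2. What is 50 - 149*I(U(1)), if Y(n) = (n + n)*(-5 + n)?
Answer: -52100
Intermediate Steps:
Y(n) = 2*n*(-5 + n) (Y(n) = (2*n)*(-5 + n) = 2*n*(-5 + n))
I(E) = 350 (I(E) = 5*(-2 + 2*(-4)*(-5 - 4)) = 5*(-2 + 2*(-4)*(-9)) = 5*(-2 + 72) = 5*70 = 350)
50 - 149*I(U(1)) = 50 - 149*350 = 50 - 52150 = -52100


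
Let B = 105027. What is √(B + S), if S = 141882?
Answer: 13*√1461 ≈ 496.90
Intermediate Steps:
√(B + S) = √(105027 + 141882) = √246909 = 13*√1461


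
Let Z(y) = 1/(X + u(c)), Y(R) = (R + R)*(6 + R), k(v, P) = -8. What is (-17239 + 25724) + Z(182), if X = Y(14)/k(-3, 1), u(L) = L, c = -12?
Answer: 695769/82 ≈ 8485.0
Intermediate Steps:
Y(R) = 2*R*(6 + R) (Y(R) = (2*R)*(6 + R) = 2*R*(6 + R))
X = -70 (X = (2*14*(6 + 14))/(-8) = (2*14*20)*(-⅛) = 560*(-⅛) = -70)
Z(y) = -1/82 (Z(y) = 1/(-70 - 12) = 1/(-82) = -1/82)
(-17239 + 25724) + Z(182) = (-17239 + 25724) - 1/82 = 8485 - 1/82 = 695769/82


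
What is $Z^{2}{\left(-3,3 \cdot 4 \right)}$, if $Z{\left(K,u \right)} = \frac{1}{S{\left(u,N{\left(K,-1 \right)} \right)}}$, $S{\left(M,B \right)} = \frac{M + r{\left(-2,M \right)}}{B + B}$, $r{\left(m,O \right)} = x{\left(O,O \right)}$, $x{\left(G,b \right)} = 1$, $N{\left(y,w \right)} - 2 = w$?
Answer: $\frac{4}{169} \approx 0.023669$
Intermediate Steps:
$N{\left(y,w \right)} = 2 + w$
$r{\left(m,O \right)} = 1$
$S{\left(M,B \right)} = \frac{1 + M}{2 B}$ ($S{\left(M,B \right)} = \frac{M + 1}{B + B} = \frac{1 + M}{2 B}$)
$Z{\left(K,u \right)} = \frac{1}{\frac{1}{2} + \frac{u}{2}}$ ($Z{\left(K,u \right)} = \frac{1}{\frac{1}{2} \frac{1}{2 - 1} \left(1 + u\right)} = \frac{1}{\frac{1}{2} \cdot 1^{-1} \left(1 + u\right)} = \frac{1}{\frac{1}{2} \cdot 1 \left(1 + u\right)} = \frac{1}{\frac{1}{2} + \frac{u}{2}}$)
$Z^{2}{\left(-3,3 \cdot 4 \right)} = \left(\frac{2}{1 + 3 \cdot 4}\right)^{2} = \left(\frac{2}{1 + 12}\right)^{2} = \left(\frac{2}{13}\right)^{2} = \frac{4}{169}$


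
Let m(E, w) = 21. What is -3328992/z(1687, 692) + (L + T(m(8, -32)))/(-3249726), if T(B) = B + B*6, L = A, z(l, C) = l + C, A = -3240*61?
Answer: -1201982446705/859010906 ≈ -1399.3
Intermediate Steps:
A = -197640
z(l, C) = C + l
L = -197640
T(B) = 7*B (T(B) = B + 6*B = 7*B)
-3328992/z(1687, 692) + (L + T(m(8, -32)))/(-3249726) = -3328992/(692 + 1687) + (-197640 + 7*21)/(-3249726) = -3328992/2379 + (-197640 + 147)*(-1/3249726) = -3328992*1/2379 - 197493*(-1/3249726) = -1109664/793 + 65831/1083242 = -1201982446705/859010906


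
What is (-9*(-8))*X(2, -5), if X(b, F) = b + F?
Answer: -216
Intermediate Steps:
X(b, F) = F + b
(-9*(-8))*X(2, -5) = (-9*(-8))*(-5 + 2) = 72*(-3) = -216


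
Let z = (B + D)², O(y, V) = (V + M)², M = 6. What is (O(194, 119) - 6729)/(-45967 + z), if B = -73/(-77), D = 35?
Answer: -52744384/264876519 ≈ -0.19913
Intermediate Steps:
B = 73/77 (B = -73*(-1/77) = 73/77 ≈ 0.94805)
O(y, V) = (6 + V)² (O(y, V) = (V + 6)² = (6 + V)²)
z = 7661824/5929 (z = (73/77 + 35)² = (2768/77)² = 7661824/5929 ≈ 1292.3)
(O(194, 119) - 6729)/(-45967 + z) = ((6 + 119)² - 6729)/(-45967 + 7661824/5929) = (125² - 6729)/(-264876519/5929) = (15625 - 6729)*(-5929/264876519) = 8896*(-5929/264876519) = -52744384/264876519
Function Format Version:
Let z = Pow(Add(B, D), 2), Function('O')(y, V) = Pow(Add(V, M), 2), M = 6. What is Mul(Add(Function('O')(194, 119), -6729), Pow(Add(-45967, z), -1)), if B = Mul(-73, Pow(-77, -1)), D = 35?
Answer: Rational(-52744384, 264876519) ≈ -0.19913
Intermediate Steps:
B = Rational(73, 77) (B = Mul(-73, Rational(-1, 77)) = Rational(73, 77) ≈ 0.94805)
Function('O')(y, V) = Pow(Add(6, V), 2) (Function('O')(y, V) = Pow(Add(V, 6), 2) = Pow(Add(6, V), 2))
z = Rational(7661824, 5929) (z = Pow(Add(Rational(73, 77), 35), 2) = Pow(Rational(2768, 77), 2) = Rational(7661824, 5929) ≈ 1292.3)
Mul(Add(Function('O')(194, 119), -6729), Pow(Add(-45967, z), -1)) = Mul(Add(Pow(Add(6, 119), 2), -6729), Pow(Add(-45967, Rational(7661824, 5929)), -1)) = Mul(Add(Pow(125, 2), -6729), Pow(Rational(-264876519, 5929), -1)) = Mul(Add(15625, -6729), Rational(-5929, 264876519)) = Mul(8896, Rational(-5929, 264876519)) = Rational(-52744384, 264876519)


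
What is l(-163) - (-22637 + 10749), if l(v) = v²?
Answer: 38457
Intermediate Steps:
l(-163) - (-22637 + 10749) = (-163)² - (-22637 + 10749) = 26569 - 1*(-11888) = 26569 + 11888 = 38457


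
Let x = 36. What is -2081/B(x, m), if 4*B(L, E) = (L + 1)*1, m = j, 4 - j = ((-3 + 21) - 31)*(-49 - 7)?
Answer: -8324/37 ≈ -224.97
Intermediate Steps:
j = -724 (j = 4 - ((-3 + 21) - 31)*(-49 - 7) = 4 - (18 - 31)*(-56) = 4 - (-13)*(-56) = 4 - 1*728 = 4 - 728 = -724)
m = -724
B(L, E) = 1/4 + L/4 (B(L, E) = ((L + 1)*1)/4 = ((1 + L)*1)/4 = (1 + L)/4 = 1/4 + L/4)
-2081/B(x, m) = -2081/(1/4 + (1/4)*36) = -2081/(1/4 + 9) = -2081/37/4 = -2081*4/37 = -8324/37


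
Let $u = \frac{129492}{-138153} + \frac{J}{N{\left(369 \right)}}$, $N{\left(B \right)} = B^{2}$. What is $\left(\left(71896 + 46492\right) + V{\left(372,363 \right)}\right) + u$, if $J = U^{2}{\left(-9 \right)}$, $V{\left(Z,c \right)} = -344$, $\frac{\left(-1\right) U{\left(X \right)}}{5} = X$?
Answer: $\frac{9137918966755}{77411731} \approx 1.1804 \cdot 10^{5}$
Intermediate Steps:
$U{\left(X \right)} = - 5 X$
$J = 2025$ ($J = \left(\left(-5\right) \left(-9\right)\right)^{2} = 45^{2} = 2025$)
$u = - \frac{71407409}{77411731}$ ($u = \frac{129492}{-138153} + \frac{2025}{369^{2}} = 129492 \left(- \frac{1}{138153}\right) + \frac{2025}{136161} = - \frac{43164}{46051} + 2025 \cdot \frac{1}{136161} = - \frac{43164}{46051} + \frac{25}{1681} = - \frac{71407409}{77411731} \approx -0.92244$)
$\left(\left(71896 + 46492\right) + V{\left(372,363 \right)}\right) + u = \left(\left(71896 + 46492\right) - 344\right) - \frac{71407409}{77411731} = \left(118388 - 344\right) - \frac{71407409}{77411731} = 118044 - \frac{71407409}{77411731} = \frac{9137918966755}{77411731}$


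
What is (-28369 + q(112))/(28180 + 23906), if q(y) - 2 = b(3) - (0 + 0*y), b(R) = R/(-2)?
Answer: -56737/104172 ≈ -0.54465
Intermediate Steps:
b(R) = -R/2 (b(R) = R*(-½) = -R/2)
q(y) = ½ (q(y) = 2 + (-½*3 - (0 + 0*y)) = 2 + (-3/2 - (0 + 0)) = 2 + (-3/2 - 1*0) = 2 + (-3/2 + 0) = 2 - 3/2 = ½)
(-28369 + q(112))/(28180 + 23906) = (-28369 + ½)/(28180 + 23906) = -56737/2/52086 = -56737/2*1/52086 = -56737/104172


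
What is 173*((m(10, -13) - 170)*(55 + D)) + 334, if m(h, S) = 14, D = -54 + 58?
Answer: -1591958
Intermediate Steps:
D = 4
173*((m(10, -13) - 170)*(55 + D)) + 334 = 173*((14 - 170)*(55 + 4)) + 334 = 173*(-156*59) + 334 = 173*(-9204) + 334 = -1592292 + 334 = -1591958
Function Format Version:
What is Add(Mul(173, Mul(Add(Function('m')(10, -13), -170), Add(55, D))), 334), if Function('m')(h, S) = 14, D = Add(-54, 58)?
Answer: -1591958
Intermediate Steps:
D = 4
Add(Mul(173, Mul(Add(Function('m')(10, -13), -170), Add(55, D))), 334) = Add(Mul(173, Mul(Add(14, -170), Add(55, 4))), 334) = Add(Mul(173, Mul(-156, 59)), 334) = Add(Mul(173, -9204), 334) = Add(-1592292, 334) = -1591958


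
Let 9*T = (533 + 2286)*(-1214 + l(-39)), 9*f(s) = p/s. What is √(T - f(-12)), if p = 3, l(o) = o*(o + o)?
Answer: √2290281/2 ≈ 756.68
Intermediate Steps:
l(o) = 2*o² (l(o) = o*(2*o) = 2*o²)
f(s) = 1/(3*s) (f(s) = (3/s)/9 = 1/(3*s))
T = 5153132/9 (T = ((533 + 2286)*(-1214 + 2*(-39)²))/9 = (2819*(-1214 + 2*1521))/9 = (2819*(-1214 + 3042))/9 = (2819*1828)/9 = (⅑)*5153132 = 5153132/9 ≈ 5.7257e+5)
√(T - f(-12)) = √(5153132/9 - 1/(3*(-12))) = √(5153132/9 - (-1)/(3*12)) = √(5153132/9 - 1*(-1/36)) = √(5153132/9 + 1/36) = √(2290281/4) = √2290281/2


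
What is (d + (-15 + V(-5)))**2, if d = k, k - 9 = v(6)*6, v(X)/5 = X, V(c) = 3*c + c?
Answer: 23716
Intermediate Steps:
V(c) = 4*c
v(X) = 5*X
k = 189 (k = 9 + (5*6)*6 = 9 + 30*6 = 9 + 180 = 189)
d = 189
(d + (-15 + V(-5)))**2 = (189 + (-15 + 4*(-5)))**2 = (189 + (-15 - 20))**2 = (189 - 35)**2 = 154**2 = 23716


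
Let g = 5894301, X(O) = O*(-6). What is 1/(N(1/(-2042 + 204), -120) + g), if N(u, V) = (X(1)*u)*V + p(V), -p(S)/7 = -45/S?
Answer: 7352/43334878773 ≈ 1.6966e-7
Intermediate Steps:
X(O) = -6*O
p(S) = 315/S (p(S) = -(-315)/S = 315/S)
N(u, V) = 315/V - 6*V*u (N(u, V) = ((-6*1)*u)*V + 315/V = (-6*u)*V + 315/V = -6*V*u + 315/V = 315/V - 6*V*u)
1/(N(1/(-2042 + 204), -120) + g) = 1/((315/(-120) - 6*(-120)/(-2042 + 204)) + 5894301) = 1/((315*(-1/120) - 6*(-120)/(-1838)) + 5894301) = 1/((-21/8 - 6*(-120)*(-1/1838)) + 5894301) = 1/((-21/8 - 360/919) + 5894301) = 1/(-22179/7352 + 5894301) = 1/(43334878773/7352) = 7352/43334878773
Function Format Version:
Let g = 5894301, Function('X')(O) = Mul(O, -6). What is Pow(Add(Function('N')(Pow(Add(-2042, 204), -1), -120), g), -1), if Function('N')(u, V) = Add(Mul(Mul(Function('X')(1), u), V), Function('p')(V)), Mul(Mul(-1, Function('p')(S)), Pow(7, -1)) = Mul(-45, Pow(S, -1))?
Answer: Rational(7352, 43334878773) ≈ 1.6966e-7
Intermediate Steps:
Function('X')(O) = Mul(-6, O)
Function('p')(S) = Mul(315, Pow(S, -1)) (Function('p')(S) = Mul(-7, Mul(-45, Pow(S, -1))) = Mul(315, Pow(S, -1)))
Function('N')(u, V) = Add(Mul(315, Pow(V, -1)), Mul(-6, V, u)) (Function('N')(u, V) = Add(Mul(Mul(Mul(-6, 1), u), V), Mul(315, Pow(V, -1))) = Add(Mul(Mul(-6, u), V), Mul(315, Pow(V, -1))) = Add(Mul(-6, V, u), Mul(315, Pow(V, -1))) = Add(Mul(315, Pow(V, -1)), Mul(-6, V, u)))
Pow(Add(Function('N')(Pow(Add(-2042, 204), -1), -120), g), -1) = Pow(Add(Add(Mul(315, Pow(-120, -1)), Mul(-6, -120, Pow(Add(-2042, 204), -1))), 5894301), -1) = Pow(Add(Add(Mul(315, Rational(-1, 120)), Mul(-6, -120, Pow(-1838, -1))), 5894301), -1) = Pow(Add(Add(Rational(-21, 8), Mul(-6, -120, Rational(-1, 1838))), 5894301), -1) = Pow(Add(Add(Rational(-21, 8), Rational(-360, 919)), 5894301), -1) = Pow(Add(Rational(-22179, 7352), 5894301), -1) = Pow(Rational(43334878773, 7352), -1) = Rational(7352, 43334878773)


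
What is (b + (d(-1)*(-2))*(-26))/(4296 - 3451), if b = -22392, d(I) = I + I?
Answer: -22496/845 ≈ -26.622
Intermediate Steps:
d(I) = 2*I
(b + (d(-1)*(-2))*(-26))/(4296 - 3451) = (-22392 + ((2*(-1))*(-2))*(-26))/(4296 - 3451) = (-22392 - 2*(-2)*(-26))/845 = (-22392 + 4*(-26))*(1/845) = (-22392 - 104)*(1/845) = -22496*1/845 = -22496/845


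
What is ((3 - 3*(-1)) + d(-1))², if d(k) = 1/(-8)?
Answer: 2209/64 ≈ 34.516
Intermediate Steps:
d(k) = -⅛
((3 - 3*(-1)) + d(-1))² = ((3 - 3*(-1)) - ⅛)² = ((3 + 3) - ⅛)² = (6 - ⅛)² = (47/8)² = 2209/64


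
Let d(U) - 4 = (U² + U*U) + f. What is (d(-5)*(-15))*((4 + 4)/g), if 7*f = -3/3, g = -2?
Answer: 22620/7 ≈ 3231.4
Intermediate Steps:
f = -⅐ (f = (-3/3)/7 = (-3*⅓)/7 = (⅐)*(-1) = -⅐ ≈ -0.14286)
d(U) = 27/7 + 2*U² (d(U) = 4 + ((U² + U*U) - ⅐) = 4 + ((U² + U²) - ⅐) = 4 + (2*U² - ⅐) = 4 + (-⅐ + 2*U²) = 27/7 + 2*U²)
(d(-5)*(-15))*((4 + 4)/g) = ((27/7 + 2*(-5)²)*(-15))*((4 + 4)/(-2)) = ((27/7 + 2*25)*(-15))*(8*(-½)) = ((27/7 + 50)*(-15))*(-4) = ((377/7)*(-15))*(-4) = -5655/7*(-4) = 22620/7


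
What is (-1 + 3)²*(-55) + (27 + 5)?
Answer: -188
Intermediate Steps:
(-1 + 3)²*(-55) + (27 + 5) = 2²*(-55) + 32 = 4*(-55) + 32 = -220 + 32 = -188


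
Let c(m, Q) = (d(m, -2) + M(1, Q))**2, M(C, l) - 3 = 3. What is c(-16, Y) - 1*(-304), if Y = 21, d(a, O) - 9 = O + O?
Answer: 425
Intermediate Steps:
d(a, O) = 9 + 2*O (d(a, O) = 9 + (O + O) = 9 + 2*O)
M(C, l) = 6 (M(C, l) = 3 + 3 = 6)
c(m, Q) = 121 (c(m, Q) = ((9 + 2*(-2)) + 6)**2 = ((9 - 4) + 6)**2 = (5 + 6)**2 = 11**2 = 121)
c(-16, Y) - 1*(-304) = 121 - 1*(-304) = 121 + 304 = 425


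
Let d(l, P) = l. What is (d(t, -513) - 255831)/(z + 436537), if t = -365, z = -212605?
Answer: -64049/55983 ≈ -1.1441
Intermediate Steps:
(d(t, -513) - 255831)/(z + 436537) = (-365 - 255831)/(-212605 + 436537) = -256196/223932 = -256196*1/223932 = -64049/55983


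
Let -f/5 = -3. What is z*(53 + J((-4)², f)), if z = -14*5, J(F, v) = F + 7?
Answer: -5320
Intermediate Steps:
f = 15 (f = -5*(-3) = 15)
J(F, v) = 7 + F
z = -70
z*(53 + J((-4)², f)) = -70*(53 + (7 + (-4)²)) = -70*(53 + (7 + 16)) = -70*(53 + 23) = -70*76 = -5320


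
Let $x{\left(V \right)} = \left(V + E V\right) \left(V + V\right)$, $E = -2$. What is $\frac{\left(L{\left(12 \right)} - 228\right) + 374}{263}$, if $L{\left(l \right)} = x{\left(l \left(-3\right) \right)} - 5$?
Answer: $- \frac{2451}{263} \approx -9.3194$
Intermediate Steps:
$x{\left(V \right)} = - 2 V^{2}$ ($x{\left(V \right)} = \left(V - 2 V\right) \left(V + V\right) = - V 2 V = - 2 V^{2}$)
$L{\left(l \right)} = -5 - 18 l^{2}$ ($L{\left(l \right)} = - 2 \left(l \left(-3\right)\right)^{2} - 5 = - 2 \left(- 3 l\right)^{2} - 5 = - 2 \cdot 9 l^{2} - 5 = - 18 l^{2} - 5 = -5 - 18 l^{2}$)
$\frac{\left(L{\left(12 \right)} - 228\right) + 374}{263} = \frac{\left(\left(-5 - 18 \cdot 12^{2}\right) - 228\right) + 374}{263} = \left(\left(\left(-5 - 2592\right) - 228\right) + 374\right) \frac{1}{263} = \left(\left(-2597 - 228\right) + 374\right) \frac{1}{263} = \left(-2825 + 374\right) \frac{1}{263} = \left(-2451\right) \frac{1}{263} = - \frac{2451}{263}$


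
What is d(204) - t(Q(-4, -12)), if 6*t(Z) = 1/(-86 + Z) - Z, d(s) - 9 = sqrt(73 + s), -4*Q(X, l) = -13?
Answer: 75815/7944 + sqrt(277) ≈ 26.187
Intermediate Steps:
Q(X, l) = 13/4 (Q(X, l) = -1/4*(-13) = 13/4)
d(s) = 9 + sqrt(73 + s)
t(Z) = -Z/6 + 1/(6*(-86 + Z)) (t(Z) = (1/(-86 + Z) - Z)/6 = -Z/6 + 1/(6*(-86 + Z)))
d(204) - t(Q(-4, -12)) = (9 + sqrt(73 + 204)) - (1 - (13/4)**2 + 86*(13/4))/(6*(-86 + 13/4)) = (9 + sqrt(277)) - (1 - 1*169/16 + 559/2)/(6*(-331/4)) = (9 + sqrt(277)) - (-4)*(1 - 169/16 + 559/2)/(6*331) = (9 + sqrt(277)) - (-4)*4319/(6*331*16) = (9 + sqrt(277)) - 1*(-4319/7944) = (9 + sqrt(277)) + 4319/7944 = 75815/7944 + sqrt(277)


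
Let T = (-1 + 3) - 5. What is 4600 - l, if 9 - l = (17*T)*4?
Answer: 4387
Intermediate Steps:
T = -3 (T = 2 - 5 = -3)
l = 213 (l = 9 - 17*(-3)*4 = 9 - (-51)*4 = 9 - 1*(-204) = 9 + 204 = 213)
4600 - l = 4600 - 1*213 = 4600 - 213 = 4387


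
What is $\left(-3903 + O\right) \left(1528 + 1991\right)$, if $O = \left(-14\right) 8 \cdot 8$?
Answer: $-16887681$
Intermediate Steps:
$O = -896$ ($O = \left(-112\right) 8 = -896$)
$\left(-3903 + O\right) \left(1528 + 1991\right) = \left(-3903 - 896\right) \left(1528 + 1991\right) = \left(-4799\right) 3519 = -16887681$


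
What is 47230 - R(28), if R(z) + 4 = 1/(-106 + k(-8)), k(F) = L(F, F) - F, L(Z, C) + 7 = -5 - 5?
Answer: 5431911/115 ≈ 47234.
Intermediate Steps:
L(Z, C) = -17 (L(Z, C) = -7 + (-5 - 5) = -7 - 10 = -17)
k(F) = -17 - F
R(z) = -461/115 (R(z) = -4 + 1/(-106 + (-17 - 1*(-8))) = -4 + 1/(-106 + (-17 + 8)) = -4 + 1/(-106 - 9) = -4 + 1/(-115) = -4 - 1/115 = -461/115)
47230 - R(28) = 47230 - 1*(-461/115) = 47230 + 461/115 = 5431911/115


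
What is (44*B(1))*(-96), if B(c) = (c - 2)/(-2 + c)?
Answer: -4224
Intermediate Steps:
B(c) = 1 (B(c) = (-2 + c)/(-2 + c) = 1)
(44*B(1))*(-96) = (44*1)*(-96) = 44*(-96) = -4224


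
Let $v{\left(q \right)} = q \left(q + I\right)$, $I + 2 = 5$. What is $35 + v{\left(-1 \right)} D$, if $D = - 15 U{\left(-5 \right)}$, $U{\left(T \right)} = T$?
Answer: $-115$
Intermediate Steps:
$I = 3$ ($I = -2 + 5 = 3$)
$v{\left(q \right)} = q \left(3 + q\right)$ ($v{\left(q \right)} = q \left(q + 3\right) = q \left(3 + q\right)$)
$D = 75$ ($D = \left(-15\right) \left(-5\right) = 75$)
$35 + v{\left(-1 \right)} D = 35 + - (3 - 1) 75 = 35 + \left(-1\right) 2 \cdot 75 = 35 - 150 = -115$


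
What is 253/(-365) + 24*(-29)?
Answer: -254293/365 ≈ -696.69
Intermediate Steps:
253/(-365) + 24*(-29) = 253*(-1/365) - 696 = -253/365 - 696 = -254293/365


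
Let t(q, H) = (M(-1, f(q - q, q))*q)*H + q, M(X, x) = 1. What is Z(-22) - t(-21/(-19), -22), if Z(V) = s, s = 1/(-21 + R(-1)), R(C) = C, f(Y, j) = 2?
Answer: 9683/418 ≈ 23.165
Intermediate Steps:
s = -1/22 (s = 1/(-21 - 1) = 1/(-22) = -1/22 ≈ -0.045455)
Z(V) = -1/22
t(q, H) = q + H*q (t(q, H) = (1*q)*H + q = q*H + q = H*q + q = q + H*q)
Z(-22) - t(-21/(-19), -22) = -1/22 - (-21/(-19))*(1 - 22) = -1/22 - (-21*(-1/19))*(-21) = -1/22 - 21*(-21)/19 = -1/22 - 1*(-441/19) = -1/22 + 441/19 = 9683/418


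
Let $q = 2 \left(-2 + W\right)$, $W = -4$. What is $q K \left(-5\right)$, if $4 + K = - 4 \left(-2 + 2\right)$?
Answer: $-240$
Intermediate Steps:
$K = -4$ ($K = -4 - 4 \left(-2 + 2\right) = -4 - 0 = -4 + 0 = -4$)
$q = -12$ ($q = 2 \left(-2 - 4\right) = 2 \left(-6\right) = -12$)
$q K \left(-5\right) = - 12 \left(\left(-4\right) \left(-5\right)\right) = \left(-12\right) 20 = -240$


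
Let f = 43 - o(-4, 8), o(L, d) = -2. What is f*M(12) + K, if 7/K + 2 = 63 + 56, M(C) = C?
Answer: 63187/117 ≈ 540.06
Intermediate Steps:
K = 7/117 (K = 7/(-2 + (63 + 56)) = 7/(-2 + 119) = 7/117 ≈ 0.059829)
f = 45 (f = 43 - 1*(-2) = 43 + 2 = 45)
f*M(12) + K = 45*12 + 7/117 = 540 + 7/117 = 63187/117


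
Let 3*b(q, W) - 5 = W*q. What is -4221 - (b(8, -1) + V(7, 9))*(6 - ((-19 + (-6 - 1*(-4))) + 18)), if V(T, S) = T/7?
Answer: -4221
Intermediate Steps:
b(q, W) = 5/3 + W*q/3 (b(q, W) = 5/3 + (W*q)/3 = 5/3 + W*q/3)
V(T, S) = T/7 (V(T, S) = T*(⅐) = T/7)
-4221 - (b(8, -1) + V(7, 9))*(6 - ((-19 + (-6 - 1*(-4))) + 18)) = -4221 - ((5/3 + (⅓)*(-1)*8) + (⅐)*7)*(6 - ((-19 + (-6 - 1*(-4))) + 18)) = -4221 - ((5/3 - 8/3) + 1)*(6 - ((-19 + (-6 + 4)) + 18)) = -4221 - (-1 + 1)*(6 - ((-19 - 2) + 18)) = -4221 - 0*(6 - (-21 + 18)) = -4221 - 0*(6 - 1*(-3)) = -4221 - 0*(6 + 3) = -4221 - 0*9 = -4221 - 1*0 = -4221 + 0 = -4221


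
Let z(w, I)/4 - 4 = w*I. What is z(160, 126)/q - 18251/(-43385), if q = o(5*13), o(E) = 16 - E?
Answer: -3498366261/2125865 ≈ -1645.6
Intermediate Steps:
q = -49 (q = 16 - 5*13 = 16 - 1*65 = 16 - 65 = -49)
z(w, I) = 16 + 4*I*w (z(w, I) = 16 + 4*(w*I) = 16 + 4*(I*w) = 16 + 4*I*w)
z(160, 126)/q - 18251/(-43385) = (16 + 4*126*160)/(-49) - 18251/(-43385) = (16 + 80640)*(-1/49) - 18251*(-1/43385) = 80656*(-1/49) + 18251/43385 = -80656/49 + 18251/43385 = -3498366261/2125865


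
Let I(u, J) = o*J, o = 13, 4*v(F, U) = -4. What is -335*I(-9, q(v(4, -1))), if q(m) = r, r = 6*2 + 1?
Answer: -56615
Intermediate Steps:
v(F, U) = -1 (v(F, U) = (¼)*(-4) = -1)
r = 13 (r = 12 + 1 = 13)
q(m) = 13
I(u, J) = 13*J
-335*I(-9, q(v(4, -1))) = -4355*13 = -335*169 = -56615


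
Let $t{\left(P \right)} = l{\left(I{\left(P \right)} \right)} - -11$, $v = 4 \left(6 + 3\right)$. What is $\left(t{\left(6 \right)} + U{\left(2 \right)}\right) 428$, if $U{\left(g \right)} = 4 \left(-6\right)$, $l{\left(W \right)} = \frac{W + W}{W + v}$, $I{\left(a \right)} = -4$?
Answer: $-5671$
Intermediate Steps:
$v = 36$ ($v = 4 \cdot 9 = 36$)
$l{\left(W \right)} = \frac{2 W}{36 + W}$ ($l{\left(W \right)} = \frac{W + W}{W + 36} = \frac{2 W}{36 + W}$)
$t{\left(P \right)} = \frac{43}{4}$ ($t{\left(P \right)} = 2 \left(-4\right) \frac{1}{36 - 4} - -11 = 2 \left(-4\right) \frac{1}{32} + 11 = - \frac{1}{4} + 11 = \frac{43}{4}$)
$U{\left(g \right)} = -24$
$\left(t{\left(6 \right)} + U{\left(2 \right)}\right) 428 = \left(\frac{43}{4} - 24\right) 428 = \left(- \frac{53}{4}\right) 428 = -5671$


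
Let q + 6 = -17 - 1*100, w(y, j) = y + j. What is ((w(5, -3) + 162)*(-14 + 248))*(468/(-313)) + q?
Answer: -17998467/313 ≈ -57503.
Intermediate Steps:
w(y, j) = j + y
q = -123 (q = -6 + (-17 - 1*100) = -6 + (-17 - 100) = -6 - 117 = -123)
((w(5, -3) + 162)*(-14 + 248))*(468/(-313)) + q = (((-3 + 5) + 162)*(-14 + 248))*(468/(-313)) - 123 = ((2 + 162)*234)*(468*(-1/313)) - 123 = (164*234)*(-468/313) - 123 = 38376*(-468/313) - 123 = -17959968/313 - 123 = -17998467/313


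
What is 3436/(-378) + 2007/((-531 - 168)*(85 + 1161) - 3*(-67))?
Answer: -498777659/54857439 ≈ -9.0923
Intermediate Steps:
3436/(-378) + 2007/((-531 - 168)*(85 + 1161) - 3*(-67)) = 3436*(-1/378) + 2007/(-699*1246 + 201) = -1718/189 + 2007/(-870954 + 201) = -1718/189 + 2007/(-870753) = -1718/189 + 2007*(-1/870753) = -1718/189 - 669/290251 = -498777659/54857439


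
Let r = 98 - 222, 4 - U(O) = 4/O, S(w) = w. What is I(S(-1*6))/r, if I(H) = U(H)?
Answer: -7/186 ≈ -0.037634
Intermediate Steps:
U(O) = 4 - 4/O
I(H) = 4 - 4/H
r = -124
I(S(-1*6))/r = (4 - 4/((-1*6)))/(-124) = (4 - 4/(-6))*(-1/124) = (4 - 4*(-1/6))*(-1/124) = (4 + 2/3)*(-1/124) = (14/3)*(-1/124) = -7/186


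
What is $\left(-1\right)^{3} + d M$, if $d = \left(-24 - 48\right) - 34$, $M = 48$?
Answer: $-5089$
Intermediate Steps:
$d = -106$ ($d = -72 - 34 = -106$)
$\left(-1\right)^{3} + d M = \left(-1\right)^{3} - 5088 = -1 - 5088 = -5089$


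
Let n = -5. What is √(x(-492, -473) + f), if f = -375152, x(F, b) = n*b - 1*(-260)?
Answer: I*√372527 ≈ 610.35*I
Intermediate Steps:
x(F, b) = 260 - 5*b (x(F, b) = -5*b - 1*(-260) = -5*b + 260 = 260 - 5*b)
√(x(-492, -473) + f) = √((260 - 5*(-473)) - 375152) = √((260 + 2365) - 375152) = √(2625 - 375152) = √(-372527) = I*√372527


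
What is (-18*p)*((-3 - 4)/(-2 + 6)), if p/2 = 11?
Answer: 693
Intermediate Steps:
p = 22 (p = 2*11 = 22)
(-18*p)*((-3 - 4)/(-2 + 6)) = (-18*22)*((-3 - 4)/(-2 + 6)) = -(-2772)/4 = -396*(-7/4) = 693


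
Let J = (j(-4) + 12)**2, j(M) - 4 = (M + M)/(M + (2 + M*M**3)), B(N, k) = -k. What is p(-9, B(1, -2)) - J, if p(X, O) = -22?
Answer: -4467622/16129 ≈ -276.99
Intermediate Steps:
j(M) = 4 + 2*M/(2 + M + M**4) (j(M) = 4 + (M + M)/(M + (2 + M*M**3)) = 4 + (2*M)/(M + (2 + M**4)) = 4 + (2*M)/(2 + M + M**4) = 4 + 2*M/(2 + M + M**4))
J = 4112784/16129 (J = (2*(4 + 2*(-4)**4 + 3*(-4))/(2 - 4 + (-4)**4) + 12)**2 = (2*(4 + 2*256 - 12)/(2 - 4 + 256) + 12)**2 = (2*(4 + 512 - 12)/254 + 12)**2 = (2*(1/254)*504 + 12)**2 = (504/127 + 12)**2 = (2028/127)**2 = 4112784/16129 ≈ 254.99)
p(-9, B(1, -2)) - J = -22 - 1*4112784/16129 = -22 - 4112784/16129 = -4467622/16129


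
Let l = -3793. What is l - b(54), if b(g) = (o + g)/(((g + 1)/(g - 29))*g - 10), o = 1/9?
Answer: -18572963/4896 ≈ -3793.5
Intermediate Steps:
o = ⅑ ≈ 0.11111
b(g) = (⅑ + g)/(-10 + g*(1 + g)/(-29 + g)) (b(g) = (⅑ + g)/(((g + 1)/(g - 29))*g - 10) = (⅑ + g)/(((1 + g)/(-29 + g))*g - 10) = (⅑ + g)/(g*(1 + g)/(-29 + g) - 10) = (⅑ + g)/(-10 + g*(1 + g)/(-29 + g)))
l - b(54) = -3793 - (-29 - 260*54 + 9*54²)/(9*(290 + 54² - 9*54)) = -3793 - (-29 - 14040 + 9*2916)/(9*(290 + 2916 - 486)) = -3793 - (-29 - 14040 + 26244)/(9*2720) = -3793 - 12175/(9*2720) = -3793 - 1*2435/4896 = -3793 - 2435/4896 = -18572963/4896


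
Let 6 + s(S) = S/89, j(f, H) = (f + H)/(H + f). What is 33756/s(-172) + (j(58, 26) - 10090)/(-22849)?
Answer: -34318881141/8065697 ≈ -4254.9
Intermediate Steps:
j(f, H) = 1 (j(f, H) = (H + f)/(H + f) = 1)
s(S) = -6 + S/89
33756/s(-172) + (j(58, 26) - 10090)/(-22849) = 33756/(-6 + (1/89)*(-172)) + (1 - 10090)/(-22849) = 33756/(-6 - 172/89) - 10089*(-1/22849) = 33756/(-706/89) + 10089/22849 = 33756*(-89/706) + 10089/22849 = -1502142/353 + 10089/22849 = -34318881141/8065697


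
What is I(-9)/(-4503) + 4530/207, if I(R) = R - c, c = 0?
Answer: 2266717/103569 ≈ 21.886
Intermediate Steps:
I(R) = R (I(R) = R - 1*0 = R + 0 = R)
I(-9)/(-4503) + 4530/207 = -9/(-4503) + 4530/207 = -9*(-1/4503) + 4530*(1/207) = 3/1501 + 1510/69 = 2266717/103569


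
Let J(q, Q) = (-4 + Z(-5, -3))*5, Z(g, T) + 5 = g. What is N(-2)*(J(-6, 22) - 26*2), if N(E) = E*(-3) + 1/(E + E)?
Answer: -1403/2 ≈ -701.50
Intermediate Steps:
Z(g, T) = -5 + g
N(E) = 1/(2*E) - 3*E (N(E) = -3*E + 1/(2*E) = 1/(2*E) - 3*E)
J(q, Q) = -70 (J(q, Q) = (-4 + (-5 - 5))*5 = (-4 - 10)*5 = -14*5 = -70)
N(-2)*(J(-6, 22) - 26*2) = ((½)/(-2) - 3*(-2))*(-70 - 26*2) = ((½)*(-½) + 6)*(-70 - 52) = (-¼ + 6)*(-122) = (23/4)*(-122) = -1403/2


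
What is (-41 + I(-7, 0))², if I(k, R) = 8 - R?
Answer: 1089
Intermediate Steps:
(-41 + I(-7, 0))² = (-41 + (8 - 1*0))² = (-41 + (8 + 0))² = (-41 + 8)² = (-33)² = 1089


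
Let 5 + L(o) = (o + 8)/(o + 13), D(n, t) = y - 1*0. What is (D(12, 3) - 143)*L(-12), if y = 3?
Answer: 1260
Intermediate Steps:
D(n, t) = 3 (D(n, t) = 3 - 1*0 = 3 + 0 = 3)
L(o) = -5 + (8 + o)/(13 + o) (L(o) = -5 + (o + 8)/(o + 13) = -5 + (8 + o)/(13 + o))
(D(12, 3) - 143)*L(-12) = (3 - 143)*((-57 - 4*(-12))/(13 - 12)) = -140*(-57 + 48)/1 = -140*(-9) = 1260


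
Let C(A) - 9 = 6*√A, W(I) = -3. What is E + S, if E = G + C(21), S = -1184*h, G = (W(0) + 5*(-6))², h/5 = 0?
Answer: 1098 + 6*√21 ≈ 1125.5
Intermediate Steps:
h = 0 (h = 5*0 = 0)
G = 1089 (G = (-3 + 5*(-6))² = (-3 - 30)² = (-33)² = 1089)
S = 0 (S = -1184*0 = 0)
C(A) = 9 + 6*√A
E = 1098 + 6*√21 (E = 1089 + (9 + 6*√21) = 1098 + 6*√21 ≈ 1125.5)
E + S = (1098 + 6*√21) + 0 = 1098 + 6*√21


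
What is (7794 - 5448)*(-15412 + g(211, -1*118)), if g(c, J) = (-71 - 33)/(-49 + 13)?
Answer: -108449324/3 ≈ -3.6150e+7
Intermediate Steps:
g(c, J) = 26/9 (g(c, J) = -104/(-36) = -104*(-1/36) = 26/9)
(7794 - 5448)*(-15412 + g(211, -1*118)) = (7794 - 5448)*(-15412 + 26/9) = 2346*(-138682/9) = -108449324/3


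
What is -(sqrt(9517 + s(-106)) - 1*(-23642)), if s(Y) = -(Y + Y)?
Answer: -23642 - 3*sqrt(1081) ≈ -23741.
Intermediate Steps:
s(Y) = -2*Y
-(sqrt(9517 + s(-106)) - 1*(-23642)) = -(sqrt(9517 - 2*(-106)) - 1*(-23642)) = -(sqrt(9517 + 212) + 23642) = -(sqrt(9729) + 23642) = -(3*sqrt(1081) + 23642) = -(23642 + 3*sqrt(1081)) = -23642 - 3*sqrt(1081)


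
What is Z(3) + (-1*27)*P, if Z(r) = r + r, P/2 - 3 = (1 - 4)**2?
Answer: -642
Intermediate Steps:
P = 24 (P = 6 + 2*(1 - 4)**2 = 6 + 2*(-3)**2 = 6 + 2*9 = 6 + 18 = 24)
Z(r) = 2*r
Z(3) + (-1*27)*P = 2*3 - 1*27*24 = 6 - 27*24 = 6 - 648 = -642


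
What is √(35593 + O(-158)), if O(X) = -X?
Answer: √35751 ≈ 189.08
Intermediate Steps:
√(35593 + O(-158)) = √(35593 - 1*(-158)) = √(35593 + 158) = √35751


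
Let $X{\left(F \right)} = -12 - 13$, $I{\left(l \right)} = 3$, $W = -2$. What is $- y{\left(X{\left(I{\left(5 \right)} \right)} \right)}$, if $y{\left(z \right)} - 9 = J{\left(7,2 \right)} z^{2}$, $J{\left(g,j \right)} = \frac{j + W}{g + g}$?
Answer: $-9$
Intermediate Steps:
$J{\left(g,j \right)} = \frac{-2 + j}{2 g}$ ($J{\left(g,j \right)} = \frac{j - 2}{g + g} = \frac{-2 + j}{2 g}$)
$X{\left(F \right)} = -25$ ($X{\left(F \right)} = -12 - 13 = -25$)
$y{\left(z \right)} = 9$ ($y{\left(z \right)} = 9 + \frac{-2 + 2}{2 \cdot 7} z^{2} = 9 + \frac{1}{2} \cdot \frac{1}{7} \cdot 0 z^{2} = 9 + 0 z^{2} = 9 + 0 = 9$)
$- y{\left(X{\left(I{\left(5 \right)} \right)} \right)} = \left(-1\right) 9 = -9$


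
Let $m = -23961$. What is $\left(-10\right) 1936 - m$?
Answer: $4601$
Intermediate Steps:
$\left(-10\right) 1936 - m = \left(-10\right) 1936 - -23961 = -19360 + 23961 = 4601$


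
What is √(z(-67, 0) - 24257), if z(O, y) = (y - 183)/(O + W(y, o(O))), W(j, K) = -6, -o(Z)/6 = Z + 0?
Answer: I*√129252194/73 ≈ 155.74*I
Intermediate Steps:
o(Z) = -6*Z (o(Z) = -6*(Z + 0) = -6*Z)
z(O, y) = (-183 + y)/(-6 + O) (z(O, y) = (y - 183)/(O - 6) = (-183 + y)/(-6 + O))
√(z(-67, 0) - 24257) = √((-183 + 0)/(-6 - 67) - 24257) = √(-183/(-73) - 24257) = √(-1/73*(-183) - 24257) = √(183/73 - 24257) = √(-1770578/73) = I*√129252194/73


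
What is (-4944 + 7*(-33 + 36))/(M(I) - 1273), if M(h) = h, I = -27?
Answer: 4923/1300 ≈ 3.7869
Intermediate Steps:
(-4944 + 7*(-33 + 36))/(M(I) - 1273) = (-4944 + 7*(-33 + 36))/(-27 - 1273) = (-4944 + 7*3)/(-1300) = (-4944 + 21)*(-1/1300) = -4923*(-1/1300) = 4923/1300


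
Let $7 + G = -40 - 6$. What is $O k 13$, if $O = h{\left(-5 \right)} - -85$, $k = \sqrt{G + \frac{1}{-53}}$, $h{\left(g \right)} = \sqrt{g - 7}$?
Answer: $- \frac{26 \sqrt{446790}}{53} + \frac{1105 i \sqrt{148930}}{53} \approx -327.91 + 8046.0 i$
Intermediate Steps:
$h{\left(g \right)} = \sqrt{-7 + g}$
$G = -53$ ($G = -7 - 46 = -53$)
$k = \frac{i \sqrt{148930}}{53}$ ($k = \sqrt{-53 + \frac{1}{-53}} = \sqrt{-53 - \frac{1}{53}} = \sqrt{- \frac{2810}{53}} = \frac{i \sqrt{148930}}{53} \approx 7.2814 i$)
$O = 85 + 2 i \sqrt{3}$ ($O = \sqrt{-7 - 5} - -85 = \sqrt{-12} + 85 = 2 i \sqrt{3} + 85 = 85 + 2 i \sqrt{3} \approx 85.0 + 3.4641 i$)
$O k 13 = \left(85 + 2 i \sqrt{3}\right) \frac{i \sqrt{148930}}{53} \cdot 13 = \frac{i \sqrt{148930} \left(85 + 2 i \sqrt{3}\right)}{53} \cdot 13 = \frac{13 i \sqrt{148930} \left(85 + 2 i \sqrt{3}\right)}{53}$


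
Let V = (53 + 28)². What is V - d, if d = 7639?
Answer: -1078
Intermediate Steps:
V = 6561 (V = 81² = 6561)
V - d = 6561 - 1*7639 = 6561 - 7639 = -1078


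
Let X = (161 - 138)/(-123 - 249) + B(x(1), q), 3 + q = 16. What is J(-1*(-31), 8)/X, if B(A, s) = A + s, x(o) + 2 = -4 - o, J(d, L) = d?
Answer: 11532/2209 ≈ 5.2205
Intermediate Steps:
q = 13 (q = -3 + 16 = 13)
x(o) = -6 - o (x(o) = -2 + (-4 - o) = -6 - o)
X = 2209/372 (X = (161 - 138)/(-123 - 249) + ((-6 - 1*1) + 13) = 23/(-372) + ((-6 - 1) + 13) = 23*(-1/372) + (-7 + 13) = -23/372 + 6 = 2209/372 ≈ 5.9382)
J(-1*(-31), 8)/X = (-1*(-31))/(2209/372) = 31*(372/2209) = 11532/2209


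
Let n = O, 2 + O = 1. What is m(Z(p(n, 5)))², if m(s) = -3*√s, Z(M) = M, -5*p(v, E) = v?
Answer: 9/5 ≈ 1.8000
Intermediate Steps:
O = -1 (O = -2 + 1 = -1)
n = -1
p(v, E) = -v/5
m(Z(p(n, 5)))² = (-3*√5/5)² = 9/5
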